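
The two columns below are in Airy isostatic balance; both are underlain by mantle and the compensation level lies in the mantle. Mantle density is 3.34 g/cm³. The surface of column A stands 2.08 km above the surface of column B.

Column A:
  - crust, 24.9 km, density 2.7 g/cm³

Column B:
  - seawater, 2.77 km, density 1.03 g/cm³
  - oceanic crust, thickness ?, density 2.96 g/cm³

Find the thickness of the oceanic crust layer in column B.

Take the compensation level at the base of the deeper column (depth z_c below the surface of column A) and equate Σ ρ_i t_i down to z_c; mantle fills any gap and the z_c terms cancel.
Column A: 24.9×2.7 + (z_c − 24.9)×3.34
Column B: 2.08×0 + 2.77×1.03 + x×2.96 + (z_c − 2.08 − 2.77 − x)×3.34
The z_c×3.34 term appears on both sides and cancels. Collect the known terms of each column as K = Σ(ρt)_known − 3.34 × (depth of known layers): K_A = 67.23 − 3.34×24.9 = −15.936; K_B = 2.8531 − 3.34×(2.08 + 2.77) = −13.3459.
Balance: K_A = K_B − x×(3.34 − 2.96), so x = (K_B − K_A)/(3.34 − 2.96) = 2.5901/0.38 = 6.82 km.

6.82 km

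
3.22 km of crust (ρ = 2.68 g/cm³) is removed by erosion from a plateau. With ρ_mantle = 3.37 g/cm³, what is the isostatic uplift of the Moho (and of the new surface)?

Unloading: uplift u = e ρ_c/ρ_m = 3.22 km × 2.68/3.37 = 2.56 km.

2.56 km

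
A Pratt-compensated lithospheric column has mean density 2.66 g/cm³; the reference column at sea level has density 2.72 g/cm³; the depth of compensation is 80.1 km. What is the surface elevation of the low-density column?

ρ_ref D = ρ (D + h) → h = D (ρ_ref − ρ)/ρ.
h = 80.1 km × (2.72 − 2.66)/2.66 = 1.81 km.

1.81 km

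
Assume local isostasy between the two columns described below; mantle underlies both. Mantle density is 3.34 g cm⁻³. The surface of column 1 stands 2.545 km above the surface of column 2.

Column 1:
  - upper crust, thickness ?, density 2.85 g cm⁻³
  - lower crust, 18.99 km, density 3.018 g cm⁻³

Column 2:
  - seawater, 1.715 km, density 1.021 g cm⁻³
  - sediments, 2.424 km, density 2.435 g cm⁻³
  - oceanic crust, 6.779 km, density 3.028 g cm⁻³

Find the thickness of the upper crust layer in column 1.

21.8 km

Take the compensation level at the base of the deeper column (depth z_c below the surface of column 1) and equate Σ ρ_i t_i down to z_c; mantle fills any gap and the z_c terms cancel.
Column 1: x×2.85 + 18.99×3.018 + (z_c − 18.99 − x)×3.34
Column 2: 2.545×0 + 1.715×1.021 + 2.424×2.435 + 6.779×3.028 + (z_c − 2.545 − 10.918)×3.34
The z_c×3.34 term appears on both sides and cancels. Collect the known terms of each column as K = Σ(ρt)_known − 3.34 × (depth of known layers): K_1 = 57.31182 − 3.34×18.99 = −6.11478; K_2 = 28.180267 − 3.34×(2.545 + 10.918) = −16.786153.
Balance: K_1 − x×(3.34 − 2.85) = K_2, so x = (K_1 − K_2)/(3.34 − 2.85) = 10.6714/0.49 = 21.8 km.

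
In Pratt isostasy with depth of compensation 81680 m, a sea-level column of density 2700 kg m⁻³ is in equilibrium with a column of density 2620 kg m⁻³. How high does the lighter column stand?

ρ_ref D = ρ (D + h) → h = D (ρ_ref − ρ)/ρ.
h = 81680 m × (2700 − 2620)/2620 = 2490 m.

2490 m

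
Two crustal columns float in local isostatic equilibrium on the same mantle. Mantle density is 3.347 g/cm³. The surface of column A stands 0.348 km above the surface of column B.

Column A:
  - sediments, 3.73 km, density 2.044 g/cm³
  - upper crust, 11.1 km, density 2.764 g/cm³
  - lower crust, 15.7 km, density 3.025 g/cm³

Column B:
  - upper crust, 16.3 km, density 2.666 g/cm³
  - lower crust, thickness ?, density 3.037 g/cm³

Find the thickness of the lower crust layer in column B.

Take the compensation level at the base of the deeper column (depth z_c below the surface of column A) and equate Σ ρ_i t_i down to z_c; mantle fills any gap and the z_c terms cancel.
Column A: 3.73×2.044 + 11.1×2.764 + 15.7×3.025 + (z_c − 30.53)×3.347
Column B: 0.348×0 + 16.3×2.666 + x×3.037 + (z_c − 0.348 − 16.3 − x)×3.347
The z_c×3.347 term appears on both sides and cancels. Collect the known terms of each column as K = Σ(ρt)_known − 3.347 × (depth of known layers): K_A = 85.79702 − 3.347×30.53 = −16.38689; K_B = 43.4558 − 3.347×(0.348 + 16.3) = −12.265056.
Balance: K_A = K_B − x×(3.347 − 3.037), so x = (K_B − K_A)/(3.347 − 3.037) = 4.12183/0.31 = 13.3 km.

13.3 km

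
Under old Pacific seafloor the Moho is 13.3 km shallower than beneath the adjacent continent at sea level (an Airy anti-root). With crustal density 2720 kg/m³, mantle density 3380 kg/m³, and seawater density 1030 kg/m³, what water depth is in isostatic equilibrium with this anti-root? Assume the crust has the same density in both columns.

Replacing a thickness d of crust by seawater at the top must be balanced by replacing crust with mantle at the base: d (ρ_c − ρ_w) = a (ρ_m − ρ_c).
d = a (ρ_m − ρ_c)/(ρ_c − ρ_w) = 13.3 km × 660/1690 = 5.19 km.

5.19 km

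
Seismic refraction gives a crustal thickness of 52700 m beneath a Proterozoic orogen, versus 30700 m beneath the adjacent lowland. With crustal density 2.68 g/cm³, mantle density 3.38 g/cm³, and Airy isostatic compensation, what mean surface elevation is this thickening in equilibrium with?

4560 m

Excess crust Δ = 52700 m − 30700 m = 22000 m, split between elevation h and root r with h + r = Δ.
Airy balance ρ_c h = (ρ_m − ρ_c) r gives r = h ρ_c/(ρ_m − ρ_c), so h (1 + ρ_c/(ρ_m − ρ_c)) = Δ, i.e. h = Δ (ρ_m − ρ_c)/ρ_m.
h = 22000 m × 0.7/3.38 = 4560 m.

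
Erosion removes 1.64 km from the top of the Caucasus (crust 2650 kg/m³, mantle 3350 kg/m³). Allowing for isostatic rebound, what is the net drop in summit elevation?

0.343 km

Rebound u = e ρ_c/ρ_m = 1.64 km × 2650/3350 = 1.297 km.
Net surface drop = e − u = 1.64 km − 1.297 km = e (ρ_m − ρ_c)/ρ_m = 0.343 km.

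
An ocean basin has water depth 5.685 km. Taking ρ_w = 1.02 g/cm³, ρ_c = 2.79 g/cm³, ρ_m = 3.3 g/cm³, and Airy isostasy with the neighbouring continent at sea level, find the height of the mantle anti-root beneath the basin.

In Airy isostatic equilibrium: replacing crust with seawater at the top is compensated by replacing crust with mantle at the base: d (ρ_c − ρ_w) = a (ρ_m − ρ_c).
a = d (ρ_c − ρ_w)/(ρ_m − ρ_c) = 5.685 km × 1.77/0.51 = 19.7 km.

19.7 km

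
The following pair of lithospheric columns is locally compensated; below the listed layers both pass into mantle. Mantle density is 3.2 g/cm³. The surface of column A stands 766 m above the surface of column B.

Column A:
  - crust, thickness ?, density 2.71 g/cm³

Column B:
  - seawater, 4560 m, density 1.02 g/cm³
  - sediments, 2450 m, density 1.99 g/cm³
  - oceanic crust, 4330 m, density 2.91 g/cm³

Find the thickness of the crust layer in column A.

Take the compensation level at the base of the deeper column (depth z_c below the surface of column A) and equate Σ ρ_i t_i down to z_c; mantle fills any gap and the z_c terms cancel.
Column A: x×2.71 + (z_c − 0 − x)×3.2
Column B: 766×0 + 4560×1.02 + 2450×1.99 + 4330×2.91 + (z_c − 766 − 11340)×3.2
The z_c×3.2 term appears on both sides and cancels. Collect the known terms of each column as K = Σ(ρt)_known − 3.2 × (depth of known layers): K_A = 0 − 3.2×0 = 0; K_B = 22127 − 3.2×(766 + 11340) = −16612.2.
Balance: K_A − x×(3.2 − 2.71) = K_B, so x = (K_A − K_B)/(3.2 − 2.71) = 16612.2/0.49 = 33900 m.

33900 m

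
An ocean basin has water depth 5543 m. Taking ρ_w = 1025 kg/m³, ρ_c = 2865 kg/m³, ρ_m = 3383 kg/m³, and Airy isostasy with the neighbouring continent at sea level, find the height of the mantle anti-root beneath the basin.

By Archimedes' principle applied to the lithosphere: replacing crust with seawater at the top is compensated by replacing crust with mantle at the base: d (ρ_c − ρ_w) = a (ρ_m − ρ_c).
a = d (ρ_c − ρ_w)/(ρ_m − ρ_c) = 5543 m × 1840/518 = 19700 m.

19700 m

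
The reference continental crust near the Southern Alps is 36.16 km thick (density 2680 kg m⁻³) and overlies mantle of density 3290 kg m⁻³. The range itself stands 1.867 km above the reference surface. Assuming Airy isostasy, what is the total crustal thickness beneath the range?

46.2 km

Root depth r = h ρ_c / (ρ_m − ρ_c) = 1.867 km × 2680 / 610 = 8.203 km.
Total thickness = T + h + r = 36.16 km + 1.867 km + 8.203 km = 46.2 km.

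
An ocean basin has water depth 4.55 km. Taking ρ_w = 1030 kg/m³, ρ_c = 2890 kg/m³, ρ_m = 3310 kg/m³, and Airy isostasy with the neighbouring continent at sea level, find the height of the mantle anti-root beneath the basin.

Balancing pressure at the compensation depth: replacing crust with seawater at the top is compensated by replacing crust with mantle at the base: d (ρ_c − ρ_w) = a (ρ_m − ρ_c).
a = d (ρ_c − ρ_w)/(ρ_m − ρ_c) = 4.55 km × 1860/420 = 20.1 km.

20.1 km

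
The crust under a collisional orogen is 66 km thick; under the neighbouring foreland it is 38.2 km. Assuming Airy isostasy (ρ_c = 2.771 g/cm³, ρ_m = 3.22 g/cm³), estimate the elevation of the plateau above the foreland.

3.88 km

Excess crust Δ = 66 km − 38.2 km = 27.8 km, split between elevation h and root r with h + r = Δ.
Airy balance ρ_c h = (ρ_m − ρ_c) r gives r = h ρ_c/(ρ_m − ρ_c), so h (1 + ρ_c/(ρ_m − ρ_c)) = Δ, i.e. h = Δ (ρ_m − ρ_c)/ρ_m.
h = 27.8 km × 0.449/3.22 = 3.88 km.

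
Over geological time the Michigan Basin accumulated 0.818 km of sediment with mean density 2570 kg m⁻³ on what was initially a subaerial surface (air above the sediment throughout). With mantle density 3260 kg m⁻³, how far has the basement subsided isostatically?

0.645 km

Subaerial load: s = t ρ_sed / ρ_m = 0.818 km × 2570/3260 = 0.645 km.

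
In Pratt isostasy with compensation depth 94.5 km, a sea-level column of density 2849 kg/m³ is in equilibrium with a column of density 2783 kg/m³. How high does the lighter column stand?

ρ_ref D = ρ (D + h) → h = D (ρ_ref − ρ)/ρ.
h = 94.5 km × (2849 − 2783)/2783 = 2.24 km.

2.24 km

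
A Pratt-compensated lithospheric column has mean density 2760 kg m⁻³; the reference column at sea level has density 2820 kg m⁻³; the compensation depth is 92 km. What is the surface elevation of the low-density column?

2 km

ρ_ref D = ρ (D + h) → h = D (ρ_ref − ρ)/ρ.
h = 92 km × (2820 − 2760)/2760 = 2 km.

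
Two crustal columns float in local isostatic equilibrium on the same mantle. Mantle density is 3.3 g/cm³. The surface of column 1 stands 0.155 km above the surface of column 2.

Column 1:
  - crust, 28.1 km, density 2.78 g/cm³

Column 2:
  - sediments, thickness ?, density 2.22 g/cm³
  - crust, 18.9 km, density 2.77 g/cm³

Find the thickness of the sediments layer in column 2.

3.78 km

Take the compensation level at the base of the deeper column (depth z_c below the surface of column 1) and equate Σ ρ_i t_i down to z_c; mantle fills any gap and the z_c terms cancel.
Column 1: 28.1×2.78 + (z_c − 28.1)×3.3
Column 2: 0.155×0 + x×2.22 + 18.9×2.77 + (z_c − 0.155 − 18.9 − x)×3.3
The z_c×3.3 term appears on both sides and cancels. Collect the known terms of each column as K = Σ(ρt)_known − 3.3 × (depth of known layers): K_1 = 78.118 − 3.3×28.1 = −14.612; K_2 = 52.353 − 3.3×(0.155 + 18.9) = −10.5285.
Balance: K_1 = K_2 − x×(3.3 − 2.22), so x = (K_2 − K_1)/(3.3 − 2.22) = 4.0835/1.08 = 3.78 km.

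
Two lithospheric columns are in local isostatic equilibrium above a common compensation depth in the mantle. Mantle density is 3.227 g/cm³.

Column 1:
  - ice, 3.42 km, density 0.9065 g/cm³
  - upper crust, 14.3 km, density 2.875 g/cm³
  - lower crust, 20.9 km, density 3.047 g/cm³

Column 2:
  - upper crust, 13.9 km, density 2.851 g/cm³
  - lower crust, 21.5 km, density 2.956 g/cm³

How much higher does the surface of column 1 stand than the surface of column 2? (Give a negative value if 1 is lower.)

For any compensation level in the mantle, the mantle terms cancel and isostasy reduces to e = (Σt_1 − Σt_2) − (Σ(ρt)_1 − Σ(ρt)_2) / ρ_m.
Σt_1 = 38.62 km; Σt_2 = 35.4 km; Σ(ρt)_1 = 107.89503; Σ(ρt)_2 = 103.1829 (in km·g/cm³).
e = (38.62 − 35.4) − (107.89503 − 103.1829) / 3.227 = 1.76 km.

1.76 km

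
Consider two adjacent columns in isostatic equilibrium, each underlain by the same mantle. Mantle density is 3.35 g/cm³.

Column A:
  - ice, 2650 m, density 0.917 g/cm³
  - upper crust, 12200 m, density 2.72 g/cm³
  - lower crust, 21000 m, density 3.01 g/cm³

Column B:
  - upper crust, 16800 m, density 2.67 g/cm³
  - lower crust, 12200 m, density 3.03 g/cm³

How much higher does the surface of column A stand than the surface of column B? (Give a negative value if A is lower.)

For any compensation level in the mantle, the mantle terms cancel and isostasy reduces to e = (Σt_A − Σt_B) − (Σ(ρt)_A − Σ(ρt)_B) / ρ_m.
Σt_A = 35850 m; Σt_B = 29000 m; Σ(ρt)_A = 98824.05; Σ(ρt)_B = 81822 (in m·g/cm³).
e = (35850 − 29000) − (98824.05 − 81822) / 3.35 = 1770 m.

1770 m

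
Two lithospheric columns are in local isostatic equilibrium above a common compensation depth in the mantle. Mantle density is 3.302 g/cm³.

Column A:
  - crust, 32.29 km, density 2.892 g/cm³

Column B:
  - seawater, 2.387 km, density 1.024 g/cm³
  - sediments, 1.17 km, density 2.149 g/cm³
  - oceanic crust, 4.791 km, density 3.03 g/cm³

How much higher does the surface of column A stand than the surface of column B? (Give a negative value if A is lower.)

1.56 km

For any compensation level in the mantle, the mantle terms cancel and isostasy reduces to e = (Σt_A − Σt_B) − (Σ(ρt)_A − Σ(ρt)_B) / ρ_m.
Σt_A = 32.29 km; Σt_B = 8.348 km; Σ(ρt)_A = 93.38268; Σ(ρt)_B = 19.475348 (in km·g/cm³).
e = (32.29 − 8.348) − (93.38268 − 19.475348) / 3.302 = 1.56 km.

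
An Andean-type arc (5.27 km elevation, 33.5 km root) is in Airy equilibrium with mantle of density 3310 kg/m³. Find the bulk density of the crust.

ρ_c h = (ρ_m − ρ_c) r → ρ_c (h + r) = ρ_m r → ρ_c = ρ_m r / (h + r).
ρ_c = 3310 × 33.5 km / (5.27 km + 33.5 km) = 2860 kg/m³.

2860 kg/m³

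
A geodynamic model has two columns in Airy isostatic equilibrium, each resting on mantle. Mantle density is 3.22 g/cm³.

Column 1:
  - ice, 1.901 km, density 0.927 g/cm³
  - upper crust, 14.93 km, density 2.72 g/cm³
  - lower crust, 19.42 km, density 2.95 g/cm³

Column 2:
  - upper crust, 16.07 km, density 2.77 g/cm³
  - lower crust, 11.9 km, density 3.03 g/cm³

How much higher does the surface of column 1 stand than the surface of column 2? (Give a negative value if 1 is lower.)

2.35 km

For any compensation level in the mantle, the mantle terms cancel and isostasy reduces to e = (Σt_1 − Σt_2) − (Σ(ρt)_1 − Σ(ρt)_2) / ρ_m.
Σt_1 = 36.251 km; Σt_2 = 27.97 km; Σ(ρt)_1 = 99.660827; Σ(ρt)_2 = 80.5709 (in km·g/cm³).
e = (36.251 − 27.97) − (99.660827 − 80.5709) / 3.22 = 2.35 km.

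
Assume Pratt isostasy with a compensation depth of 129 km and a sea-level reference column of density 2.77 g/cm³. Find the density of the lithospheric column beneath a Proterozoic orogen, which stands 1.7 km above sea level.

Pratt balance: ρ_ref D = ρ (D + h).
ρ = ρ_ref D/(D + h) = 2.77 × 129 km/(129 km + 1.7 km) = 2.73 g/cm³.

2.73 g/cm³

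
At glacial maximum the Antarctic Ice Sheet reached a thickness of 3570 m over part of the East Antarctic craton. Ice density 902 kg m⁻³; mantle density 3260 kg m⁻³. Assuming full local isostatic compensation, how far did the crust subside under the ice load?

988 m

For local isostatic compensation: the ice load ρ_ice t is balanced by mantle displaced below, ρ_m s.
s = t ρ_ice / ρ_m = 3570 m × 902/3260 = 988 m.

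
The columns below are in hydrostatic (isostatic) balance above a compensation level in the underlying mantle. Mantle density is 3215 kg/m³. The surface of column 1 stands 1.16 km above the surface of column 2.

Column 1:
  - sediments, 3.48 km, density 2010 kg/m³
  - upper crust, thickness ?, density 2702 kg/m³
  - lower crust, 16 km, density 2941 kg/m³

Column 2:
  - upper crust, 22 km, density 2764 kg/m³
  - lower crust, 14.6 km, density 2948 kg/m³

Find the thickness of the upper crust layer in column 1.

Take the compensation level at the base of the deeper column (depth z_c below the surface of column 1) and equate Σ ρ_i t_i down to z_c; mantle fills any gap and the z_c terms cancel.
Column 1: 3.48×2010 + x×2702 + 16×2941 + (z_c − 19.48 − x)×3215
Column 2: 1.16×0 + 22×2764 + 14.6×2948 + (z_c − 1.16 − 36.6)×3215
The z_c×3215 term appears on both sides and cancels. Collect the known terms of each column as K = Σ(ρt)_known − 3215 × (depth of known layers): K_1 = 54050.8 − 3215×19.48 = −8577.4; K_2 = 103848.8 − 3215×(1.16 + 36.6) = −17549.6.
Balance: K_1 − x×(3215 − 2702) = K_2, so x = (K_1 − K_2)/(3215 − 2702) = 8972.2/513 = 17.5 km.

17.5 km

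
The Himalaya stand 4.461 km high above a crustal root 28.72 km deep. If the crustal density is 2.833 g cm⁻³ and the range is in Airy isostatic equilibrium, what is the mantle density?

3.27 g cm⁻³

Airy balance: ρ_c h = (ρ_m − ρ_c) r → ρ_m = ρ_c (1 + h/r).
ρ_m = 2.833 × (1 + 4.461 km/28.72 km) = 3.27 g cm⁻³.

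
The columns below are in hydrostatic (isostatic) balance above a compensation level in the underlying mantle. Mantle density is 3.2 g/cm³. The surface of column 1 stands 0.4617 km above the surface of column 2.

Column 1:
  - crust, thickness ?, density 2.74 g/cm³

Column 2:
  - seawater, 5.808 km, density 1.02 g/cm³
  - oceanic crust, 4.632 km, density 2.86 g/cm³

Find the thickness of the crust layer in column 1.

34.2 km

Take the compensation level at the base of the deeper column (depth z_c below the surface of column 1) and equate Σ ρ_i t_i down to z_c; mantle fills any gap and the z_c terms cancel.
Column 1: x×2.74 + (z_c − 0 − x)×3.2
Column 2: 0.4617×0 + 5.808×1.02 + 4.632×2.86 + (z_c − 0.4617 − 10.44)×3.2
The z_c×3.2 term appears on both sides and cancels. Collect the known terms of each column as K = Σ(ρt)_known − 3.2 × (depth of known layers): K_1 = 0 − 3.2×0 = 0; K_2 = 19.17168 − 3.2×(0.4617 + 10.44) = −15.71376.
Balance: K_1 − x×(3.2 − 2.74) = K_2, so x = (K_1 − K_2)/(3.2 − 2.74) = 15.7138/0.46 = 34.2 km.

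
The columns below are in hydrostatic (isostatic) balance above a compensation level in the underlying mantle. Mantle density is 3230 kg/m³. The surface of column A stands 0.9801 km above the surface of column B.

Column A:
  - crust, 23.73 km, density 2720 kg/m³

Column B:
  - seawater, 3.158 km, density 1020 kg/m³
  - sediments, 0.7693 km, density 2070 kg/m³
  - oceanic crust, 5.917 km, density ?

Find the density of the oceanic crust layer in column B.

3050 kg/m³

Take the compensation level at the base of the deeper column (depth z_c below the surface of column A) and equate Σ ρ_i t_i down to z_c; mantle fills any gap and the z_c terms cancel.
Column A: 23.73×2720 + (z_c − 23.73)×3230
Column B: 0.9801×0 + 3.158×1020 + 0.7693×2070 + 5.917×ρ + (z_c − 0.9801 − 9.8443)×3230
The z_c×3230 term appears on both sides and cancels. Collect the known terms of each column as K = Σ(ρt)_known − 3230 × (depth of known layers): K_A = 64545.6 − 3230×23.73 = −12102.3; K_B = 4813.611 − 3230×(0.9801 + 9.8443) = −30149.201.
Balance: K_A = K_B + 5.917×ρ, so ρ = (K_A − K_B)/5.917 = 18046.9/5.917 = 3050 kg/m³.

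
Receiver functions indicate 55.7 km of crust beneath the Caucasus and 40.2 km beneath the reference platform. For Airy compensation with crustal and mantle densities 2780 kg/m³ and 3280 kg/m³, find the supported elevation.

Excess crust Δ = 55.7 km − 40.2 km = 15.5 km, split between elevation h and root r with h + r = Δ.
Airy balance ρ_c h = (ρ_m − ρ_c) r gives r = h ρ_c/(ρ_m − ρ_c), so h (1 + ρ_c/(ρ_m − ρ_c)) = Δ, i.e. h = Δ (ρ_m − ρ_c)/ρ_m.
h = 15.5 km × 500/3280 = 2.36 km.

2.36 km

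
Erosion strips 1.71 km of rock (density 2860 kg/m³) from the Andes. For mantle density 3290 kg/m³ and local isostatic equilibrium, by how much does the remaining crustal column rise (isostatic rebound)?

Unloading: uplift u = e ρ_c/ρ_m = 1.71 km × 2860/3290 = 1.49 km.

1.49 km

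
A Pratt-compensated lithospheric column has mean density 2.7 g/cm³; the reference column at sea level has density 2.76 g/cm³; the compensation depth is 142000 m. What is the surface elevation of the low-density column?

ρ_ref D = ρ (D + h) → h = D (ρ_ref − ρ)/ρ.
h = 142000 m × (2.76 − 2.7)/2.7 = 3160 m.

3160 m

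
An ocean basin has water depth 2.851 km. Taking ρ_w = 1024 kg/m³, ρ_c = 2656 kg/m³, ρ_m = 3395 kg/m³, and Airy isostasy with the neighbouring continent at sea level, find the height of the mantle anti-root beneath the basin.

Isostatic balance requires: replacing crust with seawater at the top is compensated by replacing crust with mantle at the base: d (ρ_c − ρ_w) = a (ρ_m − ρ_c).
a = d (ρ_c − ρ_w)/(ρ_m − ρ_c) = 2.851 km × 1632/739 = 6.3 km.

6.3 km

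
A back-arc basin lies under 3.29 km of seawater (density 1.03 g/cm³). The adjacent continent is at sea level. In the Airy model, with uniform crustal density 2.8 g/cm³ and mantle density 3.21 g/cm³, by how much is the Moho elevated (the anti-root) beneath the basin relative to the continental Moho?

14.2 km

By Archimedes' principle applied to the lithosphere: replacing crust with seawater at the top is compensated by replacing crust with mantle at the base: d (ρ_c − ρ_w) = a (ρ_m − ρ_c).
a = d (ρ_c − ρ_w)/(ρ_m − ρ_c) = 3.29 km × 1.77/0.41 = 14.2 km.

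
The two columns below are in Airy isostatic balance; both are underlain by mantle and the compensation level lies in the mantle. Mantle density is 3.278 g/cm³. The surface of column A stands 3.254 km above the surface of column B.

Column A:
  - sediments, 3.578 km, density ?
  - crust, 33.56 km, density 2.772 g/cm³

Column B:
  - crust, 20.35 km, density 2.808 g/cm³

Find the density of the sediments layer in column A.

Take the compensation level at the base of the deeper column (depth z_c below the surface of column A) and equate Σ ρ_i t_i down to z_c; mantle fills any gap and the z_c terms cancel.
Column A: 3.578×ρ + 33.56×2.772 + (z_c − 37.138)×3.278
Column B: 3.254×0 + 20.35×2.808 + (z_c − 3.254 − 20.35)×3.278
The z_c×3.278 term appears on both sides and cancels. Collect the known terms of each column as K = Σ(ρt)_known − 3.278 × (depth of known layers): K_A = 93.02832 − 3.278×37.138 = −28.710044; K_B = 57.1428 − 3.278×(3.254 + 20.35) = −20.231112.
Balance: K_A + 3.578×ρ = K_B, so ρ = (K_B − K_A)/3.578 = 8.47893/3.578 = 2.37 g/cm³.

2.37 g/cm³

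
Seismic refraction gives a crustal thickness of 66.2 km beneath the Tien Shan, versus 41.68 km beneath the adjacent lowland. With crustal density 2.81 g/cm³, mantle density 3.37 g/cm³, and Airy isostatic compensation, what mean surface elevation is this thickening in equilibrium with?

4.07 km

Excess crust Δ = 66.2 km − 41.68 km = 24.52 km, split between elevation h and root r with h + r = Δ.
Airy balance ρ_c h = (ρ_m − ρ_c) r gives r = h ρ_c/(ρ_m − ρ_c), so h (1 + ρ_c/(ρ_m − ρ_c)) = Δ, i.e. h = Δ (ρ_m − ρ_c)/ρ_m.
h = 24.52 km × 0.56/3.37 = 4.07 km.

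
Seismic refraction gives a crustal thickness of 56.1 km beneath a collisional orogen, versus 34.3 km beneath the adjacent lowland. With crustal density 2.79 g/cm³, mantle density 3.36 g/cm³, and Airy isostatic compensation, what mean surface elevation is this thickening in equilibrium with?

Excess crust Δ = 56.1 km − 34.3 km = 21.8 km, split between elevation h and root r with h + r = Δ.
Airy balance ρ_c h = (ρ_m − ρ_c) r gives r = h ρ_c/(ρ_m − ρ_c), so h (1 + ρ_c/(ρ_m − ρ_c)) = Δ, i.e. h = Δ (ρ_m − ρ_c)/ρ_m.
h = 21.8 km × 0.57/3.36 = 3.7 km.

3.7 km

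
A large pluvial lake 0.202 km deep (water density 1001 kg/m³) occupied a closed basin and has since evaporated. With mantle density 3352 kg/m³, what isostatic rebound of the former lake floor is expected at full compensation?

0.0603 km

u = d ρ_w/ρ_m = 0.202 km × 1001/3352 = 0.0603 km.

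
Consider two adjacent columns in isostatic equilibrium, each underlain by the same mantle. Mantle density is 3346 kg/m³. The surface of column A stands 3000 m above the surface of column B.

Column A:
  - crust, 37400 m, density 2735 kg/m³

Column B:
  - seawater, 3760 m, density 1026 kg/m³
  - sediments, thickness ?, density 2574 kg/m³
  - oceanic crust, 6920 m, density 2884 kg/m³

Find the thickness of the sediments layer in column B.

1160 m

Take the compensation level at the base of the deeper column (depth z_c below the surface of column A) and equate Σ ρ_i t_i down to z_c; mantle fills any gap and the z_c terms cancel.
Column A: 37400×2735 + (z_c − 37400)×3346
Column B: 3000×0 + 3760×1026 + x×2574 + 6920×2884 + (z_c − 3000 − 10680 − x)×3346
The z_c×3346 term appears on both sides and cancels. Collect the known terms of each column as K = Σ(ρt)_known − 3346 × (depth of known layers): K_A = 102289000 − 3346×37400 = −22851400; K_B = 23815040 − 3346×(3000 + 10680) = −21958240.
Balance: K_A = K_B − x×(3346 − 2574), so x = (K_B − K_A)/(3346 − 2574) = 893160/772 = 1160 m.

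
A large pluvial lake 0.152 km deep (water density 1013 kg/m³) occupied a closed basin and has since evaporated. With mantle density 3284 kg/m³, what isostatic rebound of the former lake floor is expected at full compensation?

0.0469 km

u = d ρ_w/ρ_m = 0.152 km × 1013/3284 = 0.0469 km.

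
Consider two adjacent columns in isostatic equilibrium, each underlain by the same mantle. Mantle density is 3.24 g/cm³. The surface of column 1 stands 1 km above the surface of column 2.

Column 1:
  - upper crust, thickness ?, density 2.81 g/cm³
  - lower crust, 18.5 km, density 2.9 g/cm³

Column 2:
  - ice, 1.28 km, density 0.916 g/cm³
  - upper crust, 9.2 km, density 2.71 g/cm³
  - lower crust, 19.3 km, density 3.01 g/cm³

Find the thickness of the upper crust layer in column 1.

Take the compensation level at the base of the deeper column (depth z_c below the surface of column 1) and equate Σ ρ_i t_i down to z_c; mantle fills any gap and the z_c terms cancel.
Column 1: x×2.81 + 18.5×2.9 + (z_c − 18.5 − x)×3.24
Column 2: 1×0 + 1.28×0.916 + 9.2×2.71 + 19.3×3.01 + (z_c − 1 − 29.78)×3.24
The z_c×3.24 term appears on both sides and cancels. Collect the known terms of each column as K = Σ(ρt)_known − 3.24 × (depth of known layers): K_1 = 53.65 − 3.24×18.5 = −6.29; K_2 = 84.19748 − 3.24×(1 + 29.78) = −15.52972.
Balance: K_1 − x×(3.24 − 2.81) = K_2, so x = (K_1 − K_2)/(3.24 − 2.81) = 9.23972/0.43 = 21.5 km.

21.5 km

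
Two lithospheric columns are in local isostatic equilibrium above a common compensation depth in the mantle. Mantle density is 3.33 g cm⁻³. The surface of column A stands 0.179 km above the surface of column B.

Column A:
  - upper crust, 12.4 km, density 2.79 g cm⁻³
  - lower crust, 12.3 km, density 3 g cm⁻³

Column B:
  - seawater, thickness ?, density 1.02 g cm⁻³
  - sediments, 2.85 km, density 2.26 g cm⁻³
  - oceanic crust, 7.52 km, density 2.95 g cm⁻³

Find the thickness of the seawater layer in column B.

1.84 km

Take the compensation level at the base of the deeper column (depth z_c below the surface of column A) and equate Σ ρ_i t_i down to z_c; mantle fills any gap and the z_c terms cancel.
Column A: 12.4×2.79 + 12.3×3 + (z_c − 24.7)×3.33
Column B: 0.179×0 + x×1.02 + 2.85×2.26 + 7.52×2.95 + (z_c − 0.179 − 10.37 − x)×3.33
The z_c×3.33 term appears on both sides and cancels. Collect the known terms of each column as K = Σ(ρt)_known − 3.33 × (depth of known layers): K_A = 71.496 − 3.33×24.7 = −10.755; K_B = 28.625 − 3.33×(0.179 + 10.37) = −6.50317.
Balance: K_A = K_B − x×(3.33 − 1.02), so x = (K_B − K_A)/(3.33 − 1.02) = 4.25183/2.31 = 1.84 km.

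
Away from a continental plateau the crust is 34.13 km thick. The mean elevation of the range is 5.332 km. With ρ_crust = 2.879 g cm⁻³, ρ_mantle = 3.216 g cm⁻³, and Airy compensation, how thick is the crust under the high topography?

85 km

Root depth r = h ρ_c / (ρ_m − ρ_c) = 5.332 km × 2.879 / 0.337 = 45.55 km.
Total thickness = T + h + r = 34.13 km + 5.332 km + 45.55 km = 85 km.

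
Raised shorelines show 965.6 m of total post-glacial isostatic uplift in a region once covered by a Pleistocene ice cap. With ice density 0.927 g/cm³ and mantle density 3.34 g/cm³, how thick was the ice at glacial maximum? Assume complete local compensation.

3480 m

u = t ρ_ice/ρ_m → t = u ρ_m/ρ_ice = 965.6 m × 3.34/0.927 = 3480 m.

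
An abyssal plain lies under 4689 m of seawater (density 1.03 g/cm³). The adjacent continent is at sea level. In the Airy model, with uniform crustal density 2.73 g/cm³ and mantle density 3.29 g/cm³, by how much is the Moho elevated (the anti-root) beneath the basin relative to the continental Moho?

14200 m

By Archimedes' principle applied to the lithosphere: replacing crust with seawater at the top is compensated by replacing crust with mantle at the base: d (ρ_c − ρ_w) = a (ρ_m − ρ_c).
a = d (ρ_c − ρ_w)/(ρ_m − ρ_c) = 4689 m × 1.7/0.56 = 14200 m.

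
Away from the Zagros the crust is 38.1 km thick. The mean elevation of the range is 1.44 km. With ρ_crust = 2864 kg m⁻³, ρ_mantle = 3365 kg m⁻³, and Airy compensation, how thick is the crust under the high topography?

Root depth r = h ρ_c / (ρ_m − ρ_c) = 1.44 km × 2864 / 501 = 8.232 km.
Total thickness = T + h + r = 38.1 km + 1.44 km + 8.232 km = 47.8 km.

47.8 km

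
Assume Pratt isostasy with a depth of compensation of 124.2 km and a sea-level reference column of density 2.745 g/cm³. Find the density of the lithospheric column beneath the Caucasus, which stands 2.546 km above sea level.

Pratt balance: ρ_ref D = ρ (D + h).
ρ = ρ_ref D/(D + h) = 2.745 × 124.2 km/(124.2 km + 2.546 km) = 2.69 g/cm³.

2.69 g/cm³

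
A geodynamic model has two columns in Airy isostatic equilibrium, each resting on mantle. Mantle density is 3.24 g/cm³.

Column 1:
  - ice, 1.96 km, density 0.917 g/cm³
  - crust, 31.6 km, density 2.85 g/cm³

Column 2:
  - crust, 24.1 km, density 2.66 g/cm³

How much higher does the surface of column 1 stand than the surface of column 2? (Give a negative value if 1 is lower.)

0.895 km

For any compensation level in the mantle, the mantle terms cancel and isostasy reduces to e = (Σt_1 − Σt_2) − (Σ(ρt)_1 − Σ(ρt)_2) / ρ_m.
Σt_1 = 33.56 km; Σt_2 = 24.1 km; Σ(ρt)_1 = 91.85732; Σ(ρt)_2 = 64.106 (in km·g/cm³).
e = (33.56 − 24.1) − (91.85732 − 64.106) / 3.24 = 0.895 km.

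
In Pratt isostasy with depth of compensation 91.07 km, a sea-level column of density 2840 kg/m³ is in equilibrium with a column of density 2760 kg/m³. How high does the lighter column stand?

ρ_ref D = ρ (D + h) → h = D (ρ_ref − ρ)/ρ.
h = 91.07 km × (2840 − 2760)/2760 = 2.64 km.

2.64 km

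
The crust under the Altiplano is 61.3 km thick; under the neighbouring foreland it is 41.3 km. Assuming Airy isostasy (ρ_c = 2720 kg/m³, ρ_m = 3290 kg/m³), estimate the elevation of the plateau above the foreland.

3.47 km

Excess crust Δ = 61.3 km − 41.3 km = 20 km, split between elevation h and root r with h + r = Δ.
Airy balance ρ_c h = (ρ_m − ρ_c) r gives r = h ρ_c/(ρ_m − ρ_c), so h (1 + ρ_c/(ρ_m − ρ_c)) = Δ, i.e. h = Δ (ρ_m − ρ_c)/ρ_m.
h = 20 km × 570/3290 = 3.47 km.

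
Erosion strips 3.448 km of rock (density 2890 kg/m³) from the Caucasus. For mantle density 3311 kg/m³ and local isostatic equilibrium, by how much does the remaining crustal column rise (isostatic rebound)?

3.01 km

Unloading: uplift u = e ρ_c/ρ_m = 3.448 km × 2890/3311 = 3.01 km.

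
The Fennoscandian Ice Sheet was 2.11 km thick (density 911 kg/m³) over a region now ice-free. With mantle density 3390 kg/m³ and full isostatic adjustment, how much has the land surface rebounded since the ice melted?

0.567 km

Removing the load lets mantle flow back in; uplift u satisfies ρ_ice t = ρ_m u.
u = t ρ_ice/ρ_m = 2.11 km × 911/3390 = 0.567 km.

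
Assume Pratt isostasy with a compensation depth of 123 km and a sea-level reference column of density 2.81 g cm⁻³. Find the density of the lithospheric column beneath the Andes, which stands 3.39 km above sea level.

2.73 g cm⁻³

Pratt balance: ρ_ref D = ρ (D + h).
ρ = ρ_ref D/(D + h) = 2.81 × 123 km/(123 km + 3.39 km) = 2.73 g cm⁻³.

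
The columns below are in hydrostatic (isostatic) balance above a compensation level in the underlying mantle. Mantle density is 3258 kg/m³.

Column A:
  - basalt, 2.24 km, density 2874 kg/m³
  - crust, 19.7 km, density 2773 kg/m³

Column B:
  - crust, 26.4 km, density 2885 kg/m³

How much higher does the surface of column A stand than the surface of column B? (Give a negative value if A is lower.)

For any compensation level in the mantle, the mantle terms cancel and isostasy reduces to e = (Σt_A − Σt_B) − (Σ(ρt)_A − Σ(ρt)_B) / ρ_m.
Σt_A = 21.94 km; Σt_B = 26.4 km; Σ(ρt)_A = 61065.86; Σ(ρt)_B = 76164 (in km·kg/m³).
e = (21.94 − 26.4) − (61065.86 − 76164) / 3258 = 0.174 km.

0.174 km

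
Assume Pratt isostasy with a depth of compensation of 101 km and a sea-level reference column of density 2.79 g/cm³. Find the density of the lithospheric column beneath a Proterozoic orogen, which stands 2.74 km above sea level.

Pratt balance: ρ_ref D = ρ (D + h).
ρ = ρ_ref D/(D + h) = 2.79 × 101 km/(101 km + 2.74 km) = 2.72 g/cm³.

2.72 g/cm³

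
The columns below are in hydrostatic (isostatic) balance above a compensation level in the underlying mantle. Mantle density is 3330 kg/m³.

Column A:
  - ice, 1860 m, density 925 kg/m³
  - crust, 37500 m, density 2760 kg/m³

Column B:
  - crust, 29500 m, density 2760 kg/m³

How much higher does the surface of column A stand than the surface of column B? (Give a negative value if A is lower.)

For any compensation level in the mantle, the mantle terms cancel and isostasy reduces to e = (Σt_A − Σt_B) − (Σ(ρt)_A − Σ(ρt)_B) / ρ_m.
Σt_A = 39360 m; Σt_B = 29500 m; Σ(ρt)_A = 105220500; Σ(ρt)_B = 81420000 (in m·kg/m³).
e = (39360 − 29500) − (105220500 − 81420000) / 3330 = 2710 m.

2710 m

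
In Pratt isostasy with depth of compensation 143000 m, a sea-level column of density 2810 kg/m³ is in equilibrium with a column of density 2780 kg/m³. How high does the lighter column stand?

ρ_ref D = ρ (D + h) → h = D (ρ_ref − ρ)/ρ.
h = 143000 m × (2810 − 2780)/2780 = 1540 m.

1540 m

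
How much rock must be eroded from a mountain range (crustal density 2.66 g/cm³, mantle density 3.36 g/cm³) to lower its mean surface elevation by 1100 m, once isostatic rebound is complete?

Net drop Δ = e − u = e − e ρ_c/ρ_m = e (ρ_m − ρ_c)/ρ_m.
e = Δ ρ_m/(ρ_m − ρ_c) = 1100 m × 3.36/0.7 = 5280 m.

5280 m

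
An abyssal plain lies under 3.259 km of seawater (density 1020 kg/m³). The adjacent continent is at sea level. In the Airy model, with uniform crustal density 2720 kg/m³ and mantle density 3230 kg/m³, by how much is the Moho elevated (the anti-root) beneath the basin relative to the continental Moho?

10.9 km

Balancing pressure at the compensation depth: replacing crust with seawater at the top is compensated by replacing crust with mantle at the base: d (ρ_c − ρ_w) = a (ρ_m − ρ_c).
a = d (ρ_c − ρ_w)/(ρ_m − ρ_c) = 3.259 km × 1700/510 = 10.9 km.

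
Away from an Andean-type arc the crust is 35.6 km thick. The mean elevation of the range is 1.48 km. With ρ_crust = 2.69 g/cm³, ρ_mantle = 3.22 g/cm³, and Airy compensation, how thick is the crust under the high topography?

44.6 km

Root depth r = h ρ_c / (ρ_m − ρ_c) = 1.48 km × 2.69 / 0.53 = 7.512 km.
Total thickness = T + h + r = 35.6 km + 1.48 km + 7.512 km = 44.6 km.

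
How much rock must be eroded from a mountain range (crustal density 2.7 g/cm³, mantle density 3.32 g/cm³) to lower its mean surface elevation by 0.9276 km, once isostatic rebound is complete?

4.97 km

Net drop Δ = e − u = e − e ρ_c/ρ_m = e (ρ_m − ρ_c)/ρ_m.
e = Δ ρ_m/(ρ_m − ρ_c) = 0.9276 km × 3.32/0.62 = 4.97 km.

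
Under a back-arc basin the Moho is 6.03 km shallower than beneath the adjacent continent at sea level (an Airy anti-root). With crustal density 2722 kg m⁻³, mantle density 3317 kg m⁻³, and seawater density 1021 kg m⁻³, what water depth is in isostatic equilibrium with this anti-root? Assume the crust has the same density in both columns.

2.11 km

Replacing a thickness d of crust by seawater at the top must be balanced by replacing crust with mantle at the base: d (ρ_c − ρ_w) = a (ρ_m − ρ_c).
d = a (ρ_m − ρ_c)/(ρ_c − ρ_w) = 6.03 km × 595/1701 = 2.11 km.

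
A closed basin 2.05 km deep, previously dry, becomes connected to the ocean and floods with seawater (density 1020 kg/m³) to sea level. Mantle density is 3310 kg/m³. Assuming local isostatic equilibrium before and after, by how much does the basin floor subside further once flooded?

After flooding the water column is d + s deep. Its weight must equal the weight of mantle displaced by the extra subsidence s: (d + s) ρ_w = s ρ_m.
s = d ρ_w / (ρ_m − ρ_w) = 2.05 km × 1020/(3310 − 1020) = 0.913 km.

0.913 km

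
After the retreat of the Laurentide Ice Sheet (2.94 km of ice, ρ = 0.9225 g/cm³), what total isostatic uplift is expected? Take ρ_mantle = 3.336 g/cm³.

Removing the load lets mantle flow back in; uplift u satisfies ρ_ice t = ρ_m u.
u = t ρ_ice/ρ_m = 2.94 km × 0.9225/3.336 = 0.813 km.

0.813 km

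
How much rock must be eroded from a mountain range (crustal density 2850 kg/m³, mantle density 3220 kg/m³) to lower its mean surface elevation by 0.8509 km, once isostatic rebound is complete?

Net drop Δ = e − u = e − e ρ_c/ρ_m = e (ρ_m − ρ_c)/ρ_m.
e = Δ ρ_m/(ρ_m − ρ_c) = 0.8509 km × 3220/370 = 7.41 km.

7.41 km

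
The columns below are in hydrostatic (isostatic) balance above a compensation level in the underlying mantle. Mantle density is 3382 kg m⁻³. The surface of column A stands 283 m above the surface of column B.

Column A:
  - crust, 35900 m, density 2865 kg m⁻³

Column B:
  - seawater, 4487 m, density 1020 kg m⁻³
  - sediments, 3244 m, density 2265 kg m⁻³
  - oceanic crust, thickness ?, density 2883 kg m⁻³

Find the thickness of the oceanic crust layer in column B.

Take the compensation level at the base of the deeper column (depth z_c below the surface of column A) and equate Σ ρ_i t_i down to z_c; mantle fills any gap and the z_c terms cancel.
Column A: 35900×2865 + (z_c − 35900)×3382
Column B: 283×0 + 4487×1020 + 3244×2265 + x×2883 + (z_c − 283 − 7731 − x)×3382
The z_c×3382 term appears on both sides and cancels. Collect the known terms of each column as K = Σ(ρt)_known − 3382 × (depth of known layers): K_A = 102853500 − 3382×35900 = −18560300; K_B = 11924400 − 3382×(283 + 7731) = −15178948.
Balance: K_A = K_B − x×(3382 − 2883), so x = (K_B − K_A)/(3382 − 2883) = 3381350/499 = 6780 m.

6780 m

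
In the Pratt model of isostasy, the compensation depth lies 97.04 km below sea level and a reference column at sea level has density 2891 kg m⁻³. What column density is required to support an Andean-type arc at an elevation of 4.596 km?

Pratt balance: ρ_ref D = ρ (D + h).
ρ = ρ_ref D/(D + h) = 2891 × 97.04 km/(97.04 km + 4.596 km) = 2760 kg m⁻³.

2760 kg m⁻³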